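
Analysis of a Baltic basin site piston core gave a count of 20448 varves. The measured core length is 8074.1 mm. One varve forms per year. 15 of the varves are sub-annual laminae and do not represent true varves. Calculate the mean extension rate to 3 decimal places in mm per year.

0.395 mm per year

Adjusted count: 20448 − 15 = 20433 varves.
8074.1 mm over 20433 years gives 8074.1 / 20433 ≈ 0.395 mm per year.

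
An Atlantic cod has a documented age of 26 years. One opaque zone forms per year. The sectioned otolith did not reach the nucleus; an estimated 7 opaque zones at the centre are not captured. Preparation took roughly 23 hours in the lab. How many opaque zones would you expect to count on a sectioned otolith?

19 opaque zones

At one opaque zone per year, 26 years correspond to 26 opaque zones.
Subtracting the 7 opaque zones not captured gives 26 − 7 = 19 opaque zones in the record.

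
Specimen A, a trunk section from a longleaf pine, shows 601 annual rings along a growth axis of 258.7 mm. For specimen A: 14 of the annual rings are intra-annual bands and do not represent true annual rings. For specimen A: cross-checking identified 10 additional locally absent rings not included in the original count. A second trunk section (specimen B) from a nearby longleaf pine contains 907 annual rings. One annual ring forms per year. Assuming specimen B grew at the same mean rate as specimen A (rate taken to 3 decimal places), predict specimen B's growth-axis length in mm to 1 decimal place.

Specimen A: after corrections the count is 601 − 14 + 10 = 597 annual rings.
A: 258.7 mm over 597 years gives 258.7 / 597 ≈ 0.433 mm/year.
For B, 0.433 mm/year × 907 years = 392.7 mm.

392.7 mm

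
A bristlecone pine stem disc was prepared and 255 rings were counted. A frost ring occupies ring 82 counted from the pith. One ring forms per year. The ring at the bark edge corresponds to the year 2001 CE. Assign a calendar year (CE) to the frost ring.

Between ring 82 and the bark edge there are 255 − 82 = 173 rings.
Counting back 173 years from 2001 CE places the frost ring in 2001 − 173 = 1828 CE.

1828 CE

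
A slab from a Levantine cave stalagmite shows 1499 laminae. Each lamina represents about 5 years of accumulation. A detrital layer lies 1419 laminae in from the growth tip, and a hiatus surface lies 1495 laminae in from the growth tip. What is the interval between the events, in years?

380 years

The two markers are separated by 1495 − 1419 = 76 laminae.
76 laminae at 5 years each span 76 × 5 = 380 years.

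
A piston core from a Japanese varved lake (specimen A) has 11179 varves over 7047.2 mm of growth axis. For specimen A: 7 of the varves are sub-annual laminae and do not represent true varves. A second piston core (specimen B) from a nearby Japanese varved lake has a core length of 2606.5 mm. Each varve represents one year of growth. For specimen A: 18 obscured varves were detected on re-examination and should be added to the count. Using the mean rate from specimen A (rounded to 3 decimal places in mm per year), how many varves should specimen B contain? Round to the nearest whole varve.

4137 varves

Specimen A: after corrections the count is 11179 − 7 + 18 = 11190 varves.
A: Extension rate ≈ 7047.2 / 11190 = 0.630 mm per year.
B spans 2606.5 / 0.630 = 4137.30 years ≈ 4137 varves.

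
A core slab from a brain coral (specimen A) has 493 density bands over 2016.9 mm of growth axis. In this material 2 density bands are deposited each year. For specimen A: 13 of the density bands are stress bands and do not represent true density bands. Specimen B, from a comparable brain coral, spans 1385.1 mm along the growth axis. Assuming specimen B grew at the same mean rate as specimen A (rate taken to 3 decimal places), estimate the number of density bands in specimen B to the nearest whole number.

Specimen A: correcting the raw count gives 493 − 13 = 480 true density bands.
Specimen A: 480 density bands at 2 per year is 480 / 2 = 240 years.
A: 2016.9 mm over 240 years gives 2016.9 / 240 ≈ 8.404 mm/year.
For B, 1385.1 / 8.404 = 164.81 years; at 2 density bands per year that is 164.81 × 2 ≈ 330 density bands.

330 density bands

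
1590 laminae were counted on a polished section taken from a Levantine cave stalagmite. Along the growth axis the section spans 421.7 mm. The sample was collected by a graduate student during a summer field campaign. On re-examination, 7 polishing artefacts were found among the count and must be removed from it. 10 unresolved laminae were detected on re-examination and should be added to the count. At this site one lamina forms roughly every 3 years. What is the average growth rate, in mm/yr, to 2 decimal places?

0.09 mm/yr

Adjusted count: 1590 − 7 + 10 = 1593 laminae.
Multiplying by 3 years per lamina: 1593 × 3 = 4779 years.
Extension rate ≈ 421.7 / 4779 = 0.09 mm/yr.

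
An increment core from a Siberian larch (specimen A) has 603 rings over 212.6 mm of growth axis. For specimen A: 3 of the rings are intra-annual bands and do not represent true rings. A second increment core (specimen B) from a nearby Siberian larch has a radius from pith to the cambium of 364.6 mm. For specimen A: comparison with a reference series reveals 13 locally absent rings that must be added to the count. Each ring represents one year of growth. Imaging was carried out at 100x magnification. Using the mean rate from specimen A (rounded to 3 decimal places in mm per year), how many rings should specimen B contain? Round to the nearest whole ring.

Specimen A: true ring count = 603 − 3 + 13 = 613.
A: 212.6 mm over 613 years gives 212.6 / 613 ≈ 0.347 mm/year.
Specimen B: 364.6 mm / 0.347 mm per year = 1050.72 years ≈ 1051 rings.

1051 rings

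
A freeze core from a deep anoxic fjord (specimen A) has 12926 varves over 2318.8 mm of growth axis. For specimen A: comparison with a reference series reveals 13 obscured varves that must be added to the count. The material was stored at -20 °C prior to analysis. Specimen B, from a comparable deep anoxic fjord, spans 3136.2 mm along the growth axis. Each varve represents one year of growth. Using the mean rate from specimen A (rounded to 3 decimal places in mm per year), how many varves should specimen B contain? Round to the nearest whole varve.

17521 varves

Specimen A: correcting the raw count gives 12926 + 13 = 12939 true varves.
A: Mean rate = 2318.8 mm / 12939 years ≈ 0.179 mm/yr.
For B, 3136.2 / 0.179 = 17520.67 years ≈ 17521 varves.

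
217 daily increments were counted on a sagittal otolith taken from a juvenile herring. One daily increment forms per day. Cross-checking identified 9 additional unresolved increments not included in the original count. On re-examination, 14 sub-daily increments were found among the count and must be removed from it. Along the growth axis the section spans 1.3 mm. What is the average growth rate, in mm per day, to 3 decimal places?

0.006 mm per day

After corrections the count is 217 − 14 + 9 = 212 daily increments.
1.3 mm over 212 days gives 1.3 / 212 ≈ 0.006 mm per day.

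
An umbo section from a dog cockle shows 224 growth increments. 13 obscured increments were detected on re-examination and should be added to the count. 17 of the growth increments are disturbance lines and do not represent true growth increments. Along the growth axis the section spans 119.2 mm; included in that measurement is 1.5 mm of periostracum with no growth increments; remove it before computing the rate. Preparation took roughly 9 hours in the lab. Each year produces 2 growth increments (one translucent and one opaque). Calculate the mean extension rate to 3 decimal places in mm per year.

1.070 mm per year

Correcting the raw count gives 224 − 17 + 13 = 220 true growth increments.
Dividing by 2 growth increments per year: 220 / 2 = 110 years.
Net length = 119.2 − 1.5 = 117.7 mm.
Mean rate = 117.7 mm / 110 years ≈ 1.070 mm per year.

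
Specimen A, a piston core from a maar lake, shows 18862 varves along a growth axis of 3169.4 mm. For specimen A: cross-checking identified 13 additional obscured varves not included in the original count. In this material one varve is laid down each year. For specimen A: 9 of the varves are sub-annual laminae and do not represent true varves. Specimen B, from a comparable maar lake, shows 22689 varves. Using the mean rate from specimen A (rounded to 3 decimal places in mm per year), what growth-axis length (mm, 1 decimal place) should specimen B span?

Specimen A: adjusted count: 18862 − 9 + 13 = 18866 varves.
A: Mean rate = 3169.4 mm / 18866 years ≈ 0.168 mm per year.
For B, 0.168 mm/year × 22689 years = 3811.8 mm.

3811.8 mm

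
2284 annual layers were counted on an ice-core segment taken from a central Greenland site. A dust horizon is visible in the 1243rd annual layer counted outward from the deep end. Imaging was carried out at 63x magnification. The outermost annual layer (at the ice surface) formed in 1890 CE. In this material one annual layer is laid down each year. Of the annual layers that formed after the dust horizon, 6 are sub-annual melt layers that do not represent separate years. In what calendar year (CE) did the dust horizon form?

Between annual layer 1243 and the ice surface there are 2284 − 1243 = 1041 annual layers.
Removing the 6 false annual layers leaves 1041 − 6 = 1035 true annual layers beyond the dust horizon.
1890 − 1035 = 855 CE.

855 CE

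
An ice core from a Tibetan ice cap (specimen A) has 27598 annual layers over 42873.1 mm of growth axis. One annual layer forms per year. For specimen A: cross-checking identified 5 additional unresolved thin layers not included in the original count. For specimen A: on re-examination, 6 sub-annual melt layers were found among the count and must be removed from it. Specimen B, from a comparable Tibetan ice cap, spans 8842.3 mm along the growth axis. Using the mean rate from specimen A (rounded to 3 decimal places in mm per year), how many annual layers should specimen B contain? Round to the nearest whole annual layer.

5690 annual layers

Specimen A: true annual layer count = 27598 − 6 + 5 = 27597.
A: 42873.1 mm over 27597 years gives 42873.1 / 27597 ≈ 1.554 mm per year.
Specimen B: 8842.3 mm / 1.554 mm per year = 5690.03 years ≈ 5690 annual layers.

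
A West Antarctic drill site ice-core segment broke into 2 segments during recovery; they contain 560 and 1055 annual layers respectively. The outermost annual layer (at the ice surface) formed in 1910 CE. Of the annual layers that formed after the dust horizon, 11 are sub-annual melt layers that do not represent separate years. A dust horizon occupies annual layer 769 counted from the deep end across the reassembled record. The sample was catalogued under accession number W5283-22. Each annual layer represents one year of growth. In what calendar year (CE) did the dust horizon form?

Total annual layers = 560 + 1055 = 1615.
1615 − 769 = 846 annual layers lie beyond the dust horizon toward the ice surface.
Excluding 11 false annual layers: 846 − 11 = 835.
1910 − 835 = 1075 CE.

1075 CE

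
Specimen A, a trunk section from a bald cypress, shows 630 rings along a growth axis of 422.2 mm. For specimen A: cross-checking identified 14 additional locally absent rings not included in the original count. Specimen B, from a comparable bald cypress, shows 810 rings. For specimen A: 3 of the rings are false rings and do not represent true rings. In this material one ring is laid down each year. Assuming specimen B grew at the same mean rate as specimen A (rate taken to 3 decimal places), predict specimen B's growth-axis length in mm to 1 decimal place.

533.8 mm

Specimen A: adjusted count: 630 − 3 + 14 = 641 rings.
A: Extension rate ≈ 422.2 / 641 = 0.659 mm/yr.
Length of B = 0.659 × 810 = 533.8 mm.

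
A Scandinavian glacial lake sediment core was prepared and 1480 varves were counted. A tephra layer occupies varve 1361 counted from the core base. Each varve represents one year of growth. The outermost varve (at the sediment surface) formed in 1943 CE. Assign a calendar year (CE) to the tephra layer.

1480 − 1361 = 119 varves lie beyond the tephra layer toward the sediment surface.
The varve at the sediment surface is 1943 CE, so the tephra layer dates to 1943 − 119 = 1824 CE.

1824 CE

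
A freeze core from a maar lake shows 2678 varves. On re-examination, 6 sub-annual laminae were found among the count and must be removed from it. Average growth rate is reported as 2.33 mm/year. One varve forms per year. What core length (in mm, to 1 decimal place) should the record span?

Adjusted count: 2678 − 6 = 2672 varves.
Length ≈ 2.33 × 2672 = 6225.8 mm.

6225.8 mm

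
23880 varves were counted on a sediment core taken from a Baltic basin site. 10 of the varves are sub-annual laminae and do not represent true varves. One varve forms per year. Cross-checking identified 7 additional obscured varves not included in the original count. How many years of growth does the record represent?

23877 yr

True varve count = 23880 − 10 + 7 = 23877.
With a one-to-one varve periodicity this is 23877 years.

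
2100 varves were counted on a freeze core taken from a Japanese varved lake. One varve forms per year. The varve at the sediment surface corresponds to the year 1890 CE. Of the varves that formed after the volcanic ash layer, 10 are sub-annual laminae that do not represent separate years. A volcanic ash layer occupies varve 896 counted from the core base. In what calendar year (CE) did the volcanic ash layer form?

696 CE

Between varve 896 and the sediment surface there are 2100 − 896 = 1204 varves.
Removing the 10 false varves leaves 1204 − 10 = 1194 true varves beyond the volcanic ash layer.
The varve at the sediment surface is 1890 CE, so the volcanic ash layer dates to 1890 − 1194 = 696 CE.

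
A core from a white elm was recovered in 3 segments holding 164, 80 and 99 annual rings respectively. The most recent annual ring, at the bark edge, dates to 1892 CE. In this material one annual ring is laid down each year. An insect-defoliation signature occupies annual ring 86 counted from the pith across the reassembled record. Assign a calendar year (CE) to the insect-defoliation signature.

1635 CE

Total annual rings = 164 + 80 + 99 = 343.
The insect-defoliation signature sits at annual ring 86 from the pith, so 343 − 86 = 257 annual rings formed after it.
1892 − 257 = 1635 CE.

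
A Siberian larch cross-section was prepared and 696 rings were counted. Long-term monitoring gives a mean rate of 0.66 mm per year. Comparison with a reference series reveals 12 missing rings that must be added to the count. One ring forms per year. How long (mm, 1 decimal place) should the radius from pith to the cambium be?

After corrections the count is 696 + 12 = 708 rings.
Length ≈ 0.66 × 708 = 467.3 mm.

467.3 mm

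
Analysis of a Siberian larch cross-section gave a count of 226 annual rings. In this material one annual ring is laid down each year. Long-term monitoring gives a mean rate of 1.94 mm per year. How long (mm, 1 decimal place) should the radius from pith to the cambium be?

438.4 mm

The record spans 226 years at 1.94 mm per year.
Length ≈ 1.94 × 226 = 438.4 mm.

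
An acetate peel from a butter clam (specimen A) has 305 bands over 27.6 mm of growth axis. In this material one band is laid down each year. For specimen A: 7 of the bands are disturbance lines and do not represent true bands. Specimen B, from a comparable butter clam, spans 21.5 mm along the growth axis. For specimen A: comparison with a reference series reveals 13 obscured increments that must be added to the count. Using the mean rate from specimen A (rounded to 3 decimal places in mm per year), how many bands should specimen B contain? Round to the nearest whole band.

Specimen A: adjusted count: 305 − 7 + 13 = 311 bands.
A: 27.6 mm over 311 years gives 27.6 / 311 ≈ 0.089 mm/year.
B spans 21.5 / 0.089 = 241.57 years ≈ 242 bands.

242 bands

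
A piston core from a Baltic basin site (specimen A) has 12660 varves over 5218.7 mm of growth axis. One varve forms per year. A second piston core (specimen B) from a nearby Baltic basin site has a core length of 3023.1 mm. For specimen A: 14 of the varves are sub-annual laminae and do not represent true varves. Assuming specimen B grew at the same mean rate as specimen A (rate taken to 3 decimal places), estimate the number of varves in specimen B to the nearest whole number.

7320 varves

Specimen A: after corrections the count is 12660 − 14 = 12646 varves.
A: Mean rate = 5218.7 mm / 12646 years ≈ 0.413 mm/yr.
For B, 3023.1 / 0.413 = 7319.85 years ≈ 7320 varves.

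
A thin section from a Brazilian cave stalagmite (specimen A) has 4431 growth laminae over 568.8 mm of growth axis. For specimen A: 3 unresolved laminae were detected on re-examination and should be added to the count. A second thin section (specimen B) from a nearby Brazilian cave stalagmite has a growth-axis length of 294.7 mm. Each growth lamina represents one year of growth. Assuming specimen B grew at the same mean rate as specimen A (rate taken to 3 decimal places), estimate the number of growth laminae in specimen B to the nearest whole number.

2302 growth laminae

Specimen A: correcting the raw count gives 4431 + 3 = 4434 true growth laminae.
A: 568.8 mm over 4434 years gives 568.8 / 4434 ≈ 0.128 mm per year.
Specimen B: 294.7 mm / 0.128 mm per year = 2302.34 years ≈ 2302 growth laminae.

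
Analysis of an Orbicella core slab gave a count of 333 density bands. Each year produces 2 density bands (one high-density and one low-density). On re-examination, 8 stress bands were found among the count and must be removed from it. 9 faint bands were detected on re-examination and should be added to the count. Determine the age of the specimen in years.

After corrections the count is 333 − 8 + 9 = 334 density bands.
334 density bands at 2 per year is 334 / 2 = 167 years.

167 years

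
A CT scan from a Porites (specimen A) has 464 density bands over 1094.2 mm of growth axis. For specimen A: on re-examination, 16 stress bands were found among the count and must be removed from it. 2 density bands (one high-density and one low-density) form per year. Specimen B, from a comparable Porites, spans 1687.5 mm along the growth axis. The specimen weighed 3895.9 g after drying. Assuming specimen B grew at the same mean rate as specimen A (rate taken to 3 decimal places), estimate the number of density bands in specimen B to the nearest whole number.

691 density bands

Specimen A: correcting the raw count gives 464 − 16 = 448 true density bands.
Specimen A: dividing by 2 density bands per year: 448 / 2 = 224 years.
A: 1094.2 mm over 224 years gives 1094.2 / 224 ≈ 4.885 mm/year.
For B, 1687.5 / 4.885 = 345.45 years; at 2 density bands per year that is 345.45 × 2 ≈ 691 density bands.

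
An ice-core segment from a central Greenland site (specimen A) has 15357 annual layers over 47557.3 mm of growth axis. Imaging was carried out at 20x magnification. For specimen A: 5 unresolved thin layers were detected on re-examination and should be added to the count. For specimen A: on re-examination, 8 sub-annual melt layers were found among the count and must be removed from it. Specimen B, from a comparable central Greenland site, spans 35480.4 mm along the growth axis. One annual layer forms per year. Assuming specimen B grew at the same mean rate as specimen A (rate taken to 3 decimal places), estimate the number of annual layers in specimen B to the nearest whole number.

11456 annual layers

Specimen A: adjusted count: 15357 − 8 + 5 = 15354 annual layers.
A: 47557.3 mm over 15354 years gives 47557.3 / 15354 ≈ 3.097 mm/yr.
B spans 35480.4 / 3.097 = 11456.38 years ≈ 11456 annual layers.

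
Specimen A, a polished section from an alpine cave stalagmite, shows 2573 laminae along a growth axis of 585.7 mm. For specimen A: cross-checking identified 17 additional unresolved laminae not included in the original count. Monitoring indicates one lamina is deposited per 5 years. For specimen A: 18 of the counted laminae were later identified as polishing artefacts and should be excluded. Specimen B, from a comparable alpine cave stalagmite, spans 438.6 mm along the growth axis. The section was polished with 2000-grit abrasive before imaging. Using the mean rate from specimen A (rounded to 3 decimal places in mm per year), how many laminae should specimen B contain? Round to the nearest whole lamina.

1907 laminae

Specimen A: correcting the raw count gives 2573 − 18 + 17 = 2572 true laminae.
Specimen A: multiplying by 5 years per lamina: 2572 × 5 = 12860 years.
A: 585.7 mm over 12860 years gives 585.7 / 12860 ≈ 0.046 mm per year.
B spans 438.6 / 0.046 = 9534.78 years; at 5 years per lamina that is 9534.78 / 5 ≈ 1907 laminae.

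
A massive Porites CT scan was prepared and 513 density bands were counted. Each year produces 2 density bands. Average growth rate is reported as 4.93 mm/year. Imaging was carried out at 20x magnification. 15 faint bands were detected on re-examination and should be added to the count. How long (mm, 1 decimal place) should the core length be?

1301.5 mm

Adjusted count: 513 + 15 = 528 density bands.
528 density bands at 2 per year is 528 / 2 = 264 years.
264 years at 4.93 mm/year gives 4.93 × 264 = 1301.5 mm.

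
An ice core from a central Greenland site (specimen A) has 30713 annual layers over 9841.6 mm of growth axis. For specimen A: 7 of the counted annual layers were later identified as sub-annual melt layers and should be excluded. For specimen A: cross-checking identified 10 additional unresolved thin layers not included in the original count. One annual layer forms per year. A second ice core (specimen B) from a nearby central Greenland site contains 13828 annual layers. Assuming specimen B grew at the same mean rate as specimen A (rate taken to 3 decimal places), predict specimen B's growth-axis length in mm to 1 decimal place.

4425.0 mm

Specimen A: correcting the raw count gives 30713 − 7 + 10 = 30716 true annual layers.
A: Extension rate ≈ 9841.6 / 30716 = 0.320 mm/yr.
Length of B = 0.320 × 13828 = 4425.0 mm.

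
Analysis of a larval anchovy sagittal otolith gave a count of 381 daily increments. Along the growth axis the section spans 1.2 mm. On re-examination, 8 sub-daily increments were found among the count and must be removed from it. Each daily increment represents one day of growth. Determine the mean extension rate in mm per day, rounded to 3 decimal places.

0.003 mm per day

Correcting the raw count gives 381 − 8 = 373 true daily increments.
Mean rate = 1.2 mm / 373 days ≈ 0.003 mm per day.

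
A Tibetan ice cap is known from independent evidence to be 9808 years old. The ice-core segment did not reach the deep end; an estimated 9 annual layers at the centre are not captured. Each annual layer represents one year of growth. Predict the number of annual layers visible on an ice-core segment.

9799 annual layers

At one annual layer per year, 9808 years correspond to 9808 annual layers.
9808 − 9 missed = 9799 annual layers expected in the prepared section.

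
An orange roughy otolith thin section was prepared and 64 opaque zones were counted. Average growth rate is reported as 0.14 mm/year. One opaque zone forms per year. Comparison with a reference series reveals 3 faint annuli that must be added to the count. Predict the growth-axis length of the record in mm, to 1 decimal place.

True opaque zone count = 64 + 3 = 67.
Length ≈ 0.14 × 67 = 9.4 mm.

9.4 mm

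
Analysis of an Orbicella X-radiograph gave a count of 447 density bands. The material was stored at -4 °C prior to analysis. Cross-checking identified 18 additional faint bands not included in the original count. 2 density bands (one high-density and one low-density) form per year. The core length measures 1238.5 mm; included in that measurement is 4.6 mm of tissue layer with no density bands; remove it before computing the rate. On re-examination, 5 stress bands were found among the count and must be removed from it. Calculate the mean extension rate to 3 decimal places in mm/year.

5.365 mm/year

Correcting the raw count gives 447 − 5 + 18 = 460 true density bands.
460 density bands at 2 per year is 460 / 2 = 230 years.
Removing the 4.6 mm offcut leaves 1238.5 − 4.6 = 1233.9 mm.
1233.9 mm over 230 years gives 1233.9 / 230 ≈ 5.365 mm/year.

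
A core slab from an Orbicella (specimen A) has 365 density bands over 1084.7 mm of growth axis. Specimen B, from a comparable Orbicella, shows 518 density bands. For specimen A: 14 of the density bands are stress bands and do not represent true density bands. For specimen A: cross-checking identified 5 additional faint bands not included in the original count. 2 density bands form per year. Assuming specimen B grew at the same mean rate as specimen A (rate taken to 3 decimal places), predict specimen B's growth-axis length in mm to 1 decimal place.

Specimen A: true density band count = 365 − 14 + 5 = 356.
Specimen A: dividing by 2 density bands per year: 356 / 2 = 178 years.
A: 1084.7 mm over 178 years gives 1084.7 / 178 ≈ 6.094 mm/year.
Specimen B: dividing by 2 density bands per year: 518 / 2 = 259 years. Length of B = 6.094 × 259 = 1578.3 mm.

1578.3 mm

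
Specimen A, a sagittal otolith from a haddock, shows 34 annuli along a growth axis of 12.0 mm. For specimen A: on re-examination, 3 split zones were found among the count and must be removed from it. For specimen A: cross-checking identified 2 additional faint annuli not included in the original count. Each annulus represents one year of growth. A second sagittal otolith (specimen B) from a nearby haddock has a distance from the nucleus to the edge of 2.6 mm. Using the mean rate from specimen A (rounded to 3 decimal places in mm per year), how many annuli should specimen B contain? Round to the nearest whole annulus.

Specimen A: adjusted count: 34 − 3 + 2 = 33 annuli.
A: 12.0 mm over 33 years gives 12.0 / 33 ≈ 0.364 mm/yr.
Specimen B: 2.6 mm / 0.364 mm per year = 7.14 years ≈ 7 annuli.

7 annuli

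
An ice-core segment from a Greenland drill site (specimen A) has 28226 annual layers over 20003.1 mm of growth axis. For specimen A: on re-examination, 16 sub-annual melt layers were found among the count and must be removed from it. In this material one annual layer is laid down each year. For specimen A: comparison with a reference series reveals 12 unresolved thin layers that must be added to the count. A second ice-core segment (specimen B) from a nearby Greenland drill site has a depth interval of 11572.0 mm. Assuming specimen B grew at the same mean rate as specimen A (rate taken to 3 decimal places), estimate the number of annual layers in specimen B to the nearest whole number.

16322 annual layers

Specimen A: adjusted count: 28226 − 16 + 12 = 28222 annual layers.
A: Extension rate ≈ 20003.1 / 28222 = 0.709 mm per year.
Specimen B: 11572.0 mm / 0.709 mm per year = 16321.58 years ≈ 16322 annual layers.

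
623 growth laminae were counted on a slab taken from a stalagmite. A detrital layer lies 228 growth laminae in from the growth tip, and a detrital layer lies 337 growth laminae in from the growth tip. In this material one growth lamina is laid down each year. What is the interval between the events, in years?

109 years

Separation: 337 − 228 = 109 growth laminae.
One growth lamina per year makes the interval 109 years.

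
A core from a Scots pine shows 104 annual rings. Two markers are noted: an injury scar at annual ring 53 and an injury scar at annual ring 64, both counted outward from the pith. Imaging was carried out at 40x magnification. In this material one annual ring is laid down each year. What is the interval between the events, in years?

Separation: 64 − 53 = 11 annual rings.
That is 11 years at one annual ring per year.

11 years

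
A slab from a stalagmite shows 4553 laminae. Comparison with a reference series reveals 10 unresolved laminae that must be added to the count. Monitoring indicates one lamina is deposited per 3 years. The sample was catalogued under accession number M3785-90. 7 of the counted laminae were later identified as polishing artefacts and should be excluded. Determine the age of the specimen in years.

13668 years

After corrections the count is 4553 − 7 + 10 = 4556 laminae.
4556 laminae at 3 years each span 4556 × 3 = 13668 years.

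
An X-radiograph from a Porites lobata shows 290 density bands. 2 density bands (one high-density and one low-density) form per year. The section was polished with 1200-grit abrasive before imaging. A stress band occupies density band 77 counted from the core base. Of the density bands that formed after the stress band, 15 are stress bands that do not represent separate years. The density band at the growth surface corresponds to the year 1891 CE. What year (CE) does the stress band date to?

The stress band sits at density band 77 from the core base, so 290 − 77 = 213 density bands formed after it.
213 − 15 false = 198 true density bands after the stress band.
Dividing by 2 density bands per year: 198 / 2 = 99 years.
Counting back 99 years from 1891 CE places the stress band in 1891 − 99 = 1792 CE.

1792 CE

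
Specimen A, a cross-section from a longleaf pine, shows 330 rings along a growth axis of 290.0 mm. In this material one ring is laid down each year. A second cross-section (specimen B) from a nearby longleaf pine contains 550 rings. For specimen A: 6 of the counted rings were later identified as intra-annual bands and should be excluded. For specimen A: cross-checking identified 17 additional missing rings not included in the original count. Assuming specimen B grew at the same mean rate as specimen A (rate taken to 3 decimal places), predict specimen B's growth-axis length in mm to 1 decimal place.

467.5 mm

Specimen A: after corrections the count is 330 − 6 + 17 = 341 rings.
A: 290.0 mm over 341 years gives 290.0 / 341 ≈ 0.850 mm/year.
B's length ≈ 0.850 × 550 = 467.5 mm.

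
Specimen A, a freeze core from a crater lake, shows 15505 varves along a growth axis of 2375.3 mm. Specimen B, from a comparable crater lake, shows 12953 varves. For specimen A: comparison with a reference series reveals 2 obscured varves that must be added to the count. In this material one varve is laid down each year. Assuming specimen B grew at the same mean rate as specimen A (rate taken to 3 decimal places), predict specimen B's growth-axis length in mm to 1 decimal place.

Specimen A: true varve count = 15505 + 2 = 15507.
A: 2375.3 mm over 15507 years gives 2375.3 / 15507 ≈ 0.153 mm/yr.
For B, 0.153 mm/year × 12953 years = 1981.8 mm.

1981.8 mm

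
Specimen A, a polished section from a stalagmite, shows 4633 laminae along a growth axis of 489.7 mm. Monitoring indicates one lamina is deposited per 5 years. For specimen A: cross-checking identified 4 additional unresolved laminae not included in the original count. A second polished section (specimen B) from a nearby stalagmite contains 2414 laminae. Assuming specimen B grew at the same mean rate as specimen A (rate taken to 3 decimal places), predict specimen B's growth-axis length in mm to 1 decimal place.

Specimen A: adjusted count: 4633 + 4 = 4637 laminae.
Specimen A: at 5 years per lamina, 4637 × 5 = 23185 years.
A: 489.7 mm over 23185 years gives 489.7 / 23185 ≈ 0.021 mm per year.
Specimen B: 2414 laminae at 5 years each span 2414 × 5 = 12070 years. Length of B = 0.021 × 12070 = 253.5 mm.

253.5 mm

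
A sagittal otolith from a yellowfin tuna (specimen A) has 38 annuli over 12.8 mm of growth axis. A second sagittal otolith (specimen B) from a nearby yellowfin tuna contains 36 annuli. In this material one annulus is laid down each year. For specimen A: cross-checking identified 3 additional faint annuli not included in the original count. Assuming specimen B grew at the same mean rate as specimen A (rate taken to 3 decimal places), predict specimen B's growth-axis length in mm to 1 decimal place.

Specimen A: true annulus count = 38 + 3 = 41.
A: Mean rate = 12.8 mm / 41 years ≈ 0.312 mm/year.
For B, 0.312 mm/year × 36 years = 11.2 mm.

11.2 mm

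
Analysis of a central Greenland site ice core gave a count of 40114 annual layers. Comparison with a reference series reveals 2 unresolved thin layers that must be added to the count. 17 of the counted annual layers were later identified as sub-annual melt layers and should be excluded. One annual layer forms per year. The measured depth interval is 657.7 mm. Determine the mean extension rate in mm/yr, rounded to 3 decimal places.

0.016 mm/yr

After corrections the count is 40114 − 17 + 2 = 40099 annual layers.
Extension rate ≈ 657.7 / 40099 = 0.016 mm/yr.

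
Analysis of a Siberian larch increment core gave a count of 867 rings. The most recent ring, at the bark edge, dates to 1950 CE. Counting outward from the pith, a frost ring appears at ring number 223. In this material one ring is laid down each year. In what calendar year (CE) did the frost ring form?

1306 CE

Between ring 223 and the bark edge there are 867 − 223 = 644 rings.
Counting back 644 years from 1950 CE places the frost ring in 1950 − 644 = 1306 CE.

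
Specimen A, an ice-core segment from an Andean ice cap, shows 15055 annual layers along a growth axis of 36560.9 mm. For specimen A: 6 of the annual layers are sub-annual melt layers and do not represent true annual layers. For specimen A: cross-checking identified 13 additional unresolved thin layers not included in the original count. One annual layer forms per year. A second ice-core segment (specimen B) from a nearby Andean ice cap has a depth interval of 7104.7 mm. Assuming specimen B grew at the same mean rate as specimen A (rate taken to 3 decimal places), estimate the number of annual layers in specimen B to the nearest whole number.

2927 annual layers

Specimen A: after corrections the count is 15055 − 6 + 13 = 15062 annual layers.
A: 36560.9 mm over 15062 years gives 36560.9 / 15062 ≈ 2.427 mm per year.
B spans 7104.7 / 2.427 = 2927.36 years ≈ 2927 annual layers.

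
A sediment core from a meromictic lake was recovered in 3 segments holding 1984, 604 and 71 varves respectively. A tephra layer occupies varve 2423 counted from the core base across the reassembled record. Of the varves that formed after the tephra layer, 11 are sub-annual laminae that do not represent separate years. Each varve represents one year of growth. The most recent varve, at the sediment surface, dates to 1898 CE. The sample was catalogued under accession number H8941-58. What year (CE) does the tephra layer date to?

1673 CE

Total varves = 1984 + 604 + 71 = 2659.
The tephra layer sits at varve 2423 from the core base, so 2659 − 2423 = 236 varves formed after it.
Excluding 11 false varves: 236 − 11 = 225.
Counting back 225 years from 1898 CE places the tephra layer in 1898 − 225 = 1673 CE.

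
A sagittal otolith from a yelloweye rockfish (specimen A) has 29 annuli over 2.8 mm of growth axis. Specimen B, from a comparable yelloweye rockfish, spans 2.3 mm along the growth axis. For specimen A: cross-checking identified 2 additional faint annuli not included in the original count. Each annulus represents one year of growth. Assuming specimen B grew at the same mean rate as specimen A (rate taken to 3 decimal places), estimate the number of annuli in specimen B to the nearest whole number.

26 annuli

Specimen A: true annulus count = 29 + 2 = 31.
A: 2.8 mm over 31 years gives 2.8 / 31 ≈ 0.090 mm/yr.
Specimen B: 2.3 mm / 0.090 mm per year = 25.56 years ≈ 26 annuli.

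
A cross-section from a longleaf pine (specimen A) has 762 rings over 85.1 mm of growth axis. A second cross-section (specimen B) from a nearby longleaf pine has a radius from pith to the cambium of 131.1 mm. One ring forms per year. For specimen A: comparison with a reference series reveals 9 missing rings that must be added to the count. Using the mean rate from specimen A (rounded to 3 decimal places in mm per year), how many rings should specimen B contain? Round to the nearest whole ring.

1192 rings

Specimen A: correcting the raw count gives 762 + 9 = 771 true rings.
A: 85.1 mm over 771 years gives 85.1 / 771 ≈ 0.110 mm/year.
Specimen B: 131.1 mm / 0.110 mm per year = 1191.82 years ≈ 1192 rings.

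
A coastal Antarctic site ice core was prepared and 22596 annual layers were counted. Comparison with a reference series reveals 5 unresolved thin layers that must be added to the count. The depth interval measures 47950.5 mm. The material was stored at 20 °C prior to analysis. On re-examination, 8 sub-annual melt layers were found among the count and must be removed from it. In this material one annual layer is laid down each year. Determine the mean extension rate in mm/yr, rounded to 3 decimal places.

True annual layer count = 22596 − 8 + 5 = 22593.
Mean rate = 47950.5 mm / 22593 years ≈ 2.122 mm/yr.

2.122 mm/yr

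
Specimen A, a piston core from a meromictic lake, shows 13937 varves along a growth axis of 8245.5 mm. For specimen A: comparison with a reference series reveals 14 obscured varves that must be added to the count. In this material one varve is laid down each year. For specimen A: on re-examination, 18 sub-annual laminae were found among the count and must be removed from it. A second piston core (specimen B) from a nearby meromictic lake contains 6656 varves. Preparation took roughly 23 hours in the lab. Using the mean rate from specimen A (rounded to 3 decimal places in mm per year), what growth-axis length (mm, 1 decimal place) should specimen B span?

3940.4 mm

Specimen A: adjusted count: 13937 − 18 + 14 = 13933 varves.
A: 8245.5 mm over 13933 years gives 8245.5 / 13933 ≈ 0.592 mm per year.
B's length ≈ 0.592 × 6656 = 3940.4 mm.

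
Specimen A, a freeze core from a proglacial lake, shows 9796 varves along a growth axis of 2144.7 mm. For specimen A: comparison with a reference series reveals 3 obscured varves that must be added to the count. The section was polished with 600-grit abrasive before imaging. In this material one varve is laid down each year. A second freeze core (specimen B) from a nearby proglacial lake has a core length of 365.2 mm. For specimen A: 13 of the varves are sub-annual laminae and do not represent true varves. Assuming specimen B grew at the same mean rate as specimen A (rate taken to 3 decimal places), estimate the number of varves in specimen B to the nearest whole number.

Specimen A: adjusted count: 9796 − 13 + 3 = 9786 varves.
A: Extension rate ≈ 2144.7 / 9786 = 0.219 mm/year.
B spans 365.2 / 0.219 = 1667.58 years ≈ 1668 varves.

1668 varves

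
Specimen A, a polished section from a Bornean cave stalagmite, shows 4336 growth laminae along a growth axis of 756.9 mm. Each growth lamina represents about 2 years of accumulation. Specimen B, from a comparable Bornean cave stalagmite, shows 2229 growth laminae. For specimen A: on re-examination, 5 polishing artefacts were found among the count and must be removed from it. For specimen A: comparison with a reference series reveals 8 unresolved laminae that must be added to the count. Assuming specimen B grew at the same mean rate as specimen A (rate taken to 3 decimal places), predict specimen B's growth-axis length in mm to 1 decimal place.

387.8 mm

Specimen A: correcting the raw count gives 4336 − 5 + 8 = 4339 true growth laminae.
Specimen A: 4339 growth laminae at 2 years each span 4339 × 2 = 8678 years.
A: Extension rate ≈ 756.9 / 8678 = 0.087 mm/yr.
Specimen B: multiplying by 2 years per growth lamina: 2229 × 2 = 4458 years. B's length ≈ 0.087 × 4458 = 387.8 mm.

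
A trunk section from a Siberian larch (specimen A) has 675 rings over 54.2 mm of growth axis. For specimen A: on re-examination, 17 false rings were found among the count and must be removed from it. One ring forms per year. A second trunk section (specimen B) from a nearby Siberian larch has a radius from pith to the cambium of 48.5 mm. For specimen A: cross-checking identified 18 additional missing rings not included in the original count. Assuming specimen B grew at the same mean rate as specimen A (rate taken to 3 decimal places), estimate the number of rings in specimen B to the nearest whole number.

606 rings

Specimen A: correcting the raw count gives 675 − 17 + 18 = 676 true rings.
A: 54.2 mm over 676 years gives 54.2 / 676 ≈ 0.080 mm per year.
For B, 48.5 / 0.080 = 606.25 years ≈ 606 rings.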